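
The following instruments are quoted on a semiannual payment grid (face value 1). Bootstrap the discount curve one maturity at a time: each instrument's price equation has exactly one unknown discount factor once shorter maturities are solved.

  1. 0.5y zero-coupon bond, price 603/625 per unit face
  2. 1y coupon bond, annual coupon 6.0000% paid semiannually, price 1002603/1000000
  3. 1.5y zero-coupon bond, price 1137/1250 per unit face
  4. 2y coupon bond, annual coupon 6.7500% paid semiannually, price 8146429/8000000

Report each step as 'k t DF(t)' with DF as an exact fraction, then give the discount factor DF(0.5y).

1 1/2 603/625
2 1 9453/10000
3 3/2 1137/1250
4 2 893/1000
DF(0.5y) = 603/625 ≈ 0.964800

step 1 [0.5y] zero: DF = P = 603/625 ≈ 0.964800
step 2 [1y] bond c/2=3/100: DF=(1002603/1000000 − 3/100·(0.964800))/(1+3/100) = 9453/10000 ≈ 0.945300
step 3 [1.5y] zero: DF = P = 1137/1250 ≈ 0.909600
step 4 [2y] bond c/2=27/800: DF=(8146429/8000000 − 27/800·(0.964800+0.945300+0.909600))/(1+27/800) = 893/1000 ≈ 0.893000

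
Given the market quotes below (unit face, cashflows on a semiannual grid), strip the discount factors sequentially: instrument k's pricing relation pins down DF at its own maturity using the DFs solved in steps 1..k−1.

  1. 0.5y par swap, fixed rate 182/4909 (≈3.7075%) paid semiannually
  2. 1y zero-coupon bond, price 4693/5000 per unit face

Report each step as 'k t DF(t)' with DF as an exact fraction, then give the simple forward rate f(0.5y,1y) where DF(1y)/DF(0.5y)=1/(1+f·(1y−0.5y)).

1 1/2 4909/5000
2 1 4693/5000
f(0.5y,1y) = ((4909/5000)/(4693/5000) − 1)/(1/2) = 432/4693 ≈ 9.2052%

step 1 [0.5y] swap r/2=91/4909: DF=(1 − 91/4909·(0))/(1+91/4909) = 4909/5000 ≈ 0.981800
step 2 [1y] zero: DF = P = 4693/5000 ≈ 0.938600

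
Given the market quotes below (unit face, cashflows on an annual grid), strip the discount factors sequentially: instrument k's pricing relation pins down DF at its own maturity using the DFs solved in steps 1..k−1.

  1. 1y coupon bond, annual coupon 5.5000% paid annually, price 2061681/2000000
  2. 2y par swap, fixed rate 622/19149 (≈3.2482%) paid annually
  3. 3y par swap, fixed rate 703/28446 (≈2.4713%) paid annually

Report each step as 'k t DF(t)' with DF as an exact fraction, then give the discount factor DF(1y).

step 1 [1y] bond c/1=11/200: DF=(2061681/2000000 − 11/200·(0))/(1+11/200) = 9771/10000 ≈ 0.977100
step 2 [2y] swap r/1=622/19149: DF=(1 − 622/19149·(0.977100))/(1+622/19149) = 4689/5000 ≈ 0.937800
step 3 [3y] swap r/1=703/28446: DF=(1 − 703/28446·(0.977100+0.937800))/(1+703/28446) = 9297/10000 ≈ 0.929700

1 1 9771/10000
2 2 4689/5000
3 3 9297/10000
DF(1y) = 9771/10000 ≈ 0.977100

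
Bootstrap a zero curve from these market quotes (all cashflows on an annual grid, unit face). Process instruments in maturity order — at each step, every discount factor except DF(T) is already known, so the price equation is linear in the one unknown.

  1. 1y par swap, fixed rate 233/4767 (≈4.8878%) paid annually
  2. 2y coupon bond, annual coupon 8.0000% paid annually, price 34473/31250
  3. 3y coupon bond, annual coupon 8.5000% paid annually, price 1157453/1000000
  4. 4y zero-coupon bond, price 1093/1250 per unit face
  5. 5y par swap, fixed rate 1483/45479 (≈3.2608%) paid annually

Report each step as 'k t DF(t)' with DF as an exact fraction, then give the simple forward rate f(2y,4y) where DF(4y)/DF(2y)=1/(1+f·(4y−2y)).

step 1 [1y] swap r/1=233/4767: DF=(1 − 233/4767·(0))/(1+233/4767) = 4767/5000 ≈ 0.953400
step 2 [2y] bond c/1=2/25: DF=(34473/31250 − 2/25·(0.953400))/(1+2/25) = 2377/2500 ≈ 0.950800
step 3 [3y] bond c/1=17/200: DF=(1157453/1000000 − 17/200·(0.953400+0.950800))/(1+17/200) = 1147/1250 ≈ 0.917600
step 4 [4y] zero: DF = P = 1093/1250 ≈ 0.874400
step 5 [5y] swap r/1=1483/45479: DF=(1 − 1483/45479·(0.953400+0.950800+0.917600+0.874400))/(1+1483/45479) = 8517/10000 ≈ 0.851700

1 1 4767/5000
2 2 2377/2500
3 3 1147/1250
4 4 1093/1250
5 5 8517/10000
f(2y,4y) = ((2377/2500)/(1093/1250) − 1)/(2) = 191/4372 ≈ 4.3687%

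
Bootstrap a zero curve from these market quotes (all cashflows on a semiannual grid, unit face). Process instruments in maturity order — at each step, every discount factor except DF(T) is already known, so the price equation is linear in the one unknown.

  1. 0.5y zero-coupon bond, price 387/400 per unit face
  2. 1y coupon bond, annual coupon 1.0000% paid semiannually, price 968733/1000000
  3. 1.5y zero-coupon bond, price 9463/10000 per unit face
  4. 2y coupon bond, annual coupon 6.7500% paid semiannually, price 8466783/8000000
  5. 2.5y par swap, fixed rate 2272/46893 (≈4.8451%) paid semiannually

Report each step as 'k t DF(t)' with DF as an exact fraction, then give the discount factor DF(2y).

1 1/2 387/400
2 1 9591/10000
3 3/2 9463/10000
4 2 93/100
5 5/2 554/625
DF(2y) = 93/100 ≈ 0.930000

step 1 [0.5y] zero: DF = P = 387/400 ≈ 0.967500
step 2 [1y] bond c/2=1/200: DF=(968733/1000000 − 1/200·(0.967500))/(1+1/200) = 9591/10000 ≈ 0.959100
step 3 [1.5y] zero: DF = P = 9463/10000 ≈ 0.946300
step 4 [2y] bond c/2=27/800: DF=(8466783/8000000 − 27/800·(0.967500+0.959100+0.946300))/(1+27/800) = 93/100 ≈ 0.930000
step 5 [2.5y] swap r/2=1136/46893: DF=(1 − 1136/46893·(0.967500+0.959100+0.946300+0.930000))/(1+1136/46893) = 554/625 ≈ 0.886400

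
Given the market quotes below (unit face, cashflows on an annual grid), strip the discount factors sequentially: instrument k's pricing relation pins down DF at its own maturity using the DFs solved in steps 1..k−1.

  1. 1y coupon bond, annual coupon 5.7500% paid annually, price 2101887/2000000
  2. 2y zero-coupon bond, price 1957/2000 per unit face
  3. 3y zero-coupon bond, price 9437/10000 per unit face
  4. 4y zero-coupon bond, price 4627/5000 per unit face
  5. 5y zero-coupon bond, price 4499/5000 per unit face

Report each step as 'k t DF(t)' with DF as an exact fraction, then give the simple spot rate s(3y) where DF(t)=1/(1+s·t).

1 1 4969/5000
2 2 1957/2000
3 3 9437/10000
4 4 4627/5000
5 5 4499/5000
s(3y) = (1/(9437/10000) − 1)/(3) = 563/28311 ≈ 1.9886%

step 1 [1y] bond c/1=23/400: DF=(2101887/2000000 − 23/400·(0))/(1+23/400) = 4969/5000 ≈ 0.993800
step 2 [2y] zero: DF = P = 1957/2000 ≈ 0.978500
step 3 [3y] zero: DF = P = 9437/10000 ≈ 0.943700
step 4 [4y] zero: DF = P = 4627/5000 ≈ 0.925400
step 5 [5y] zero: DF = P = 4499/5000 ≈ 0.899800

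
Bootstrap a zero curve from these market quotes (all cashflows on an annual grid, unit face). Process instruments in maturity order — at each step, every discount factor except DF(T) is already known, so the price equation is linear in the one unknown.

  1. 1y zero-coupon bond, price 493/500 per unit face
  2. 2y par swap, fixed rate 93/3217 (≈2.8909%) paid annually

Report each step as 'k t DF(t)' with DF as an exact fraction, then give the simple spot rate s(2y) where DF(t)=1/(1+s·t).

1 1 493/500
2 2 4721/5000
s(2y) = (1/(4721/5000) − 1)/(2) = 279/9442 ≈ 2.9549%

step 1 [1y] zero: DF = P = 493/500 ≈ 0.986000
step 2 [2y] swap r/1=93/3217: DF=(1 − 93/3217·(0.986000))/(1+93/3217) = 4721/5000 ≈ 0.944200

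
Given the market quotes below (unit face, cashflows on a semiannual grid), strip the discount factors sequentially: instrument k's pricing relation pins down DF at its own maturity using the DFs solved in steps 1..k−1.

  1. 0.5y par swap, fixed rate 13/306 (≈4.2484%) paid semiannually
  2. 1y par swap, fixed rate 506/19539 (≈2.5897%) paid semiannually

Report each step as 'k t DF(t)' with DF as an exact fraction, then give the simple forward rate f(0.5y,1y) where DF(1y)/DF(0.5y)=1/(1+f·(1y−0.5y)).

1 1/2 612/625
2 1 9747/10000
f(0.5y,1y) = ((612/625)/(9747/10000) − 1)/(1/2) = 10/1083 ≈ 0.9234%

step 1 [0.5y] swap r/2=13/612: DF=(1 − 13/612·(0))/(1+13/612) = 612/625 ≈ 0.979200
step 2 [1y] swap r/2=253/19539: DF=(1 − 253/19539·(0.979200))/(1+253/19539) = 9747/10000 ≈ 0.974700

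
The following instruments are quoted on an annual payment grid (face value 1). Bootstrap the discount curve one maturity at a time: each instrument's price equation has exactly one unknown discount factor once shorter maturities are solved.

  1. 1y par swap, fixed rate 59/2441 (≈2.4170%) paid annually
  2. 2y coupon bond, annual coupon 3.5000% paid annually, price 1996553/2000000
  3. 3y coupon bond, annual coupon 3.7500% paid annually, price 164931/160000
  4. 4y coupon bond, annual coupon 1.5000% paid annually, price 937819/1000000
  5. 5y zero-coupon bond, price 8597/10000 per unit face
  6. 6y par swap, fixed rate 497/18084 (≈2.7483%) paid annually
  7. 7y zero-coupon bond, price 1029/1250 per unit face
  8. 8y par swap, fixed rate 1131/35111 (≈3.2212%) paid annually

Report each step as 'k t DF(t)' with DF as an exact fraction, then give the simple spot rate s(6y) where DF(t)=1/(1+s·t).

step 1 [1y] swap r/1=59/2441: DF=(1 − 59/2441·(0))/(1+59/2441) = 2441/2500 ≈ 0.976400
step 2 [2y] bond c/1=7/200: DF=(1996553/2000000 − 7/200·(0.976400))/(1+7/200) = 1863/2000 ≈ 0.931500
step 3 [3y] bond c/1=3/80: DF=(164931/160000 − 3/80·(0.976400+0.931500))/(1+3/80) = 4623/5000 ≈ 0.924600
step 4 [4y] bond c/1=3/200: DF=(937819/1000000 − 3/200·(0.976400+0.931500+0.924600))/(1+3/200) = 8821/10000 ≈ 0.882100
step 5 [5y] zero: DF = P = 8597/10000 ≈ 0.859700
step 6 [6y] swap r/1=497/18084: DF=(1 − 497/18084·(0.976400+0.931500+0.924600+0.882100+0.859700))/(1+497/18084) = 8509/10000 ≈ 0.850900
step 7 [7y] zero: DF = P = 1029/1250 ≈ 0.823200
step 8 [8y] swap r/1=1131/35111: DF=(1 − 1131/35111·(0.976400+0.931500+0.924600+0.882100+0.859700+0.850900+0.823200))/(1+1131/35111) = 3869/5000 ≈ 0.773800

1 1 2441/2500
2 2 1863/2000
3 3 4623/5000
4 4 8821/10000
5 5 8597/10000
6 6 8509/10000
7 7 1029/1250
8 8 3869/5000
s(6y) = (1/(8509/10000) − 1)/(6) = 497/17018 ≈ 2.9204%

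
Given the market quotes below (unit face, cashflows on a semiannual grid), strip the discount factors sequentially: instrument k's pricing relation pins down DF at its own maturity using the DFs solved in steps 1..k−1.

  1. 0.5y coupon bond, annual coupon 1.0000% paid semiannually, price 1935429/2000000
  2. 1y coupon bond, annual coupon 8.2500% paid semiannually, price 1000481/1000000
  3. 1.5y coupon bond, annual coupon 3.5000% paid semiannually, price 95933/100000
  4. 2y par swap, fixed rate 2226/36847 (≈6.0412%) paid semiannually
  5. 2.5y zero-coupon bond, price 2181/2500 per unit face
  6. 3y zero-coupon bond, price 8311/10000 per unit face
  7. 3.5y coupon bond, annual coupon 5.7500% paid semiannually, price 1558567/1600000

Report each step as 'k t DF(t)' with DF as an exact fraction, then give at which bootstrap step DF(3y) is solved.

1 1/2 9629/10000
2 1 9227/10000
3 3/2 569/625
4 2 8887/10000
5 5/2 2181/2500
6 3 8311/10000
7 7/2 7963/10000
DF(3y) is solved at step 6

step 1 [0.5y] bond c/2=1/200: DF=(1935429/2000000 − 1/200·(0))/(1+1/200) = 9629/10000 ≈ 0.962900
step 2 [1y] bond c/2=33/800: DF=(1000481/1000000 − 33/800·(0.962900))/(1+33/800) = 9227/10000 ≈ 0.922700
step 3 [1.5y] bond c/2=7/400: DF=(95933/100000 − 7/400·(0.962900+0.922700))/(1+7/400) = 569/625 ≈ 0.910400
step 4 [2y] swap r/2=1113/36847: DF=(1 − 1113/36847·(0.962900+0.922700+0.910400))/(1+1113/36847) = 8887/10000 ≈ 0.888700
step 5 [2.5y] zero: DF = P = 2181/2500 ≈ 0.872400
step 6 [3y] zero: DF = P = 8311/10000 ≈ 0.831100
step 7 [3.5y] bond c/2=23/800: DF=(1558567/1600000 − 23/800·(0.962900+0.922700+0.910400+0.888700+0.872400+0.831100))/(1+23/800) = 7963/10000 ≈ 0.796300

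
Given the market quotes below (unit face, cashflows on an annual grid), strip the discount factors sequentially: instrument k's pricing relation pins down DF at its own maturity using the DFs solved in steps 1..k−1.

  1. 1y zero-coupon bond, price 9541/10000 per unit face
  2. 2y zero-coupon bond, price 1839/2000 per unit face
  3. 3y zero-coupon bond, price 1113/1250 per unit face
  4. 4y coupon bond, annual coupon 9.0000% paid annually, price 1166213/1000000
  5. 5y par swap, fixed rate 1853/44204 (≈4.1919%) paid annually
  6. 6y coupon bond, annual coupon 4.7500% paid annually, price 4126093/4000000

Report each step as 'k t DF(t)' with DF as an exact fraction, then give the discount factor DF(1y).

1 1 9541/10000
2 2 1839/2000
3 3 1113/1250
4 4 8417/10000
5 5 8147/10000
6 6 7843/10000
DF(1y) = 9541/10000 ≈ 0.954100

step 1 [1y] zero: DF = P = 9541/10000 ≈ 0.954100
step 2 [2y] zero: DF = P = 1839/2000 ≈ 0.919500
step 3 [3y] zero: DF = P = 1113/1250 ≈ 0.890400
step 4 [4y] bond c/1=9/100: DF=(1166213/1000000 − 9/100·(0.954100+0.919500+0.890400))/(1+9/100) = 8417/10000 ≈ 0.841700
step 5 [5y] swap r/1=1853/44204: DF=(1 − 1853/44204·(0.954100+0.919500+0.890400+0.841700))/(1+1853/44204) = 8147/10000 ≈ 0.814700
step 6 [6y] bond c/1=19/400: DF=(4126093/4000000 − 19/400·(0.954100+0.919500+0.890400+0.841700+0.814700))/(1+19/400) = 7843/10000 ≈ 0.784300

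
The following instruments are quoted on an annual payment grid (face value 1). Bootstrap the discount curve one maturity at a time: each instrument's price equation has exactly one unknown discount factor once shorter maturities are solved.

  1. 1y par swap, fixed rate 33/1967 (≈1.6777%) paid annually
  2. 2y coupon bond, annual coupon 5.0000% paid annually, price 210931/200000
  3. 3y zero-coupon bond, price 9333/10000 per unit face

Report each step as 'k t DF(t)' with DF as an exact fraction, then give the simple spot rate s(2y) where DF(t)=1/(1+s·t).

step 1 [1y] swap r/1=33/1967: DF=(1 − 33/1967·(0))/(1+33/1967) = 1967/2000 ≈ 0.983500
step 2 [2y] bond c/1=1/20: DF=(210931/200000 − 1/20·(0.983500))/(1+1/20) = 1197/1250 ≈ 0.957600
step 3 [3y] zero: DF = P = 9333/10000 ≈ 0.933300

1 1 1967/2000
2 2 1197/1250
3 3 9333/10000
s(2y) = (1/(1197/1250) − 1)/(2) = 53/2394 ≈ 2.2139%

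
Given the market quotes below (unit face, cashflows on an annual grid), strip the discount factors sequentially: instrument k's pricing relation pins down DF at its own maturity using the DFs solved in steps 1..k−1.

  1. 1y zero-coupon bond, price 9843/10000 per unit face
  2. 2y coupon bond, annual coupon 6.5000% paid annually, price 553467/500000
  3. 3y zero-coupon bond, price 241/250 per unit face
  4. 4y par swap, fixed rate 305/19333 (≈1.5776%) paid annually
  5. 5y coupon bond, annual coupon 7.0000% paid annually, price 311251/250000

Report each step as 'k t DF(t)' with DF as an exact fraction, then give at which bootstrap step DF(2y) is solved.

1 1 9843/10000
2 2 9793/10000
3 3 241/250
4 4 939/1000
5 5 4553/5000
DF(2y) is solved at step 2

step 1 [1y] zero: DF = P = 9843/10000 ≈ 0.984300
step 2 [2y] bond c/1=13/200: DF=(553467/500000 − 13/200·(0.984300))/(1+13/200) = 9793/10000 ≈ 0.979300
step 3 [3y] zero: DF = P = 241/250 ≈ 0.964000
step 4 [4y] swap r/1=305/19333: DF=(1 − 305/19333·(0.984300+0.979300+0.964000))/(1+305/19333) = 939/1000 ≈ 0.939000
step 5 [5y] bond c/1=7/100: DF=(311251/250000 − 7/100·(0.984300+0.979300+0.964000+0.939000))/(1+7/100) = 4553/5000 ≈ 0.910600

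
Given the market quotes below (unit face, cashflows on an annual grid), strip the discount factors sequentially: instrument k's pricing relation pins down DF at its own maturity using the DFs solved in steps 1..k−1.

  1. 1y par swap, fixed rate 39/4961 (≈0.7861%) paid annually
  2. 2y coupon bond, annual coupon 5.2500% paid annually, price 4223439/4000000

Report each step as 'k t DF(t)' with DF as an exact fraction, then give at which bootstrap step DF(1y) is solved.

1 1 4961/5000
2 2 9537/10000
DF(1y) is solved at step 1

step 1 [1y] swap r/1=39/4961: DF=(1 − 39/4961·(0))/(1+39/4961) = 4961/5000 ≈ 0.992200
step 2 [2y] bond c/1=21/400: DF=(4223439/4000000 − 21/400·(0.992200))/(1+21/400) = 9537/10000 ≈ 0.953700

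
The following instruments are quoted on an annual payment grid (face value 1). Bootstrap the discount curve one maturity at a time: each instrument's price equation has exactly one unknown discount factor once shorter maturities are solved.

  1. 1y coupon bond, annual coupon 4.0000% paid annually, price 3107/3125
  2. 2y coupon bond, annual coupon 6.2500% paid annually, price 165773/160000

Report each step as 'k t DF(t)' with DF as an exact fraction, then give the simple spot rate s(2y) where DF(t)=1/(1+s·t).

step 1 [1y] bond c/1=1/25: DF=(3107/3125 − 1/25·(0))/(1+1/25) = 239/250 ≈ 0.956000
step 2 [2y] bond c/1=1/16: DF=(165773/160000 − 1/16·(0.956000))/(1+1/16) = 9189/10000 ≈ 0.918900

1 1 239/250
2 2 9189/10000
s(2y) = (1/(9189/10000) − 1)/(2) = 811/18378 ≈ 4.4129%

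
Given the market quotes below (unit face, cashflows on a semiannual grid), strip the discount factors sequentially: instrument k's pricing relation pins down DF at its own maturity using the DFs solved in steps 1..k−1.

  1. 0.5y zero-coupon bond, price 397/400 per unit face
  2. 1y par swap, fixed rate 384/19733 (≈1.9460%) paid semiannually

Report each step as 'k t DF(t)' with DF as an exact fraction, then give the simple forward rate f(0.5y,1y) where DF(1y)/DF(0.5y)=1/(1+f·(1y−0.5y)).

1 1/2 397/400
2 1 613/625
f(0.5y,1y) = ((397/400)/(613/625) − 1)/(1/2) = 117/4904 ≈ 2.3858%

step 1 [0.5y] zero: DF = P = 397/400 ≈ 0.992500
step 2 [1y] swap r/2=192/19733: DF=(1 − 192/19733·(0.992500))/(1+192/19733) = 613/625 ≈ 0.980800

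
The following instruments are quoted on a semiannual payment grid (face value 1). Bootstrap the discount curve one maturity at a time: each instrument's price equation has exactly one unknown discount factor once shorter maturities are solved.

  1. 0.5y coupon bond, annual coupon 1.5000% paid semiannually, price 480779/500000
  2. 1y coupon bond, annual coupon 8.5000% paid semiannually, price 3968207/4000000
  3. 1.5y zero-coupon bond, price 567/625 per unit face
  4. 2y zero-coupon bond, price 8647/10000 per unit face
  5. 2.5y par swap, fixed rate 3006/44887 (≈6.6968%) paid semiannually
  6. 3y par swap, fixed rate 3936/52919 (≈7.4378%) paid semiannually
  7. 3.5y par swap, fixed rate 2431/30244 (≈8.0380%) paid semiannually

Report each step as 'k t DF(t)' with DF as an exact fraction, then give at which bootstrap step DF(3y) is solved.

step 1 [0.5y] bond c/2=3/400: DF=(480779/500000 − 3/400·(0))/(1+3/400) = 1193/1250 ≈ 0.954400
step 2 [1y] bond c/2=17/400: DF=(3968207/4000000 − 17/400·(0.954400))/(1+17/400) = 9127/10000 ≈ 0.912700
step 3 [1.5y] zero: DF = P = 567/625 ≈ 0.907200
step 4 [2y] zero: DF = P = 8647/10000 ≈ 0.864700
step 5 [2.5y] swap r/2=1503/44887: DF=(1 − 1503/44887·(0.954400+0.912700+0.907200+0.864700))/(1+1503/44887) = 8497/10000 ≈ 0.849700
step 6 [3y] swap r/2=1968/52919: DF=(1 − 1968/52919·(0.954400+0.912700+0.907200+0.864700+0.849700))/(1+1968/52919) = 502/625 ≈ 0.803200
step 7 [3.5y] swap r/2=2431/60488: DF=(1 − 2431/60488·(0.954400+0.912700+0.907200+0.864700+0.849700+0.803200))/(1+2431/60488) = 7569/10000 ≈ 0.756900

1 1/2 1193/1250
2 1 9127/10000
3 3/2 567/625
4 2 8647/10000
5 5/2 8497/10000
6 3 502/625
7 7/2 7569/10000
DF(3y) is solved at step 6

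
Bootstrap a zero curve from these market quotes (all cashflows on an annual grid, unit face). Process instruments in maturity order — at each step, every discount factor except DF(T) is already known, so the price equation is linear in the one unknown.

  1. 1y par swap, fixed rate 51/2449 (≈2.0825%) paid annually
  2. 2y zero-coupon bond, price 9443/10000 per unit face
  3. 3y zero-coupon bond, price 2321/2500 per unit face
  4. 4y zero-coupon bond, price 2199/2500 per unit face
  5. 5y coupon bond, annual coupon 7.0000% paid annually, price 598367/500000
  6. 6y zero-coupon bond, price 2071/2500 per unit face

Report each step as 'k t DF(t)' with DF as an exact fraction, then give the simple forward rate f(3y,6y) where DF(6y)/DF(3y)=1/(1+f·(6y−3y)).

step 1 [1y] swap r/1=51/2449: DF=(1 − 51/2449·(0))/(1+51/2449) = 2449/2500 ≈ 0.979600
step 2 [2y] zero: DF = P = 9443/10000 ≈ 0.944300
step 3 [3y] zero: DF = P = 2321/2500 ≈ 0.928400
step 4 [4y] zero: DF = P = 2199/2500 ≈ 0.879600
step 5 [5y] bond c/1=7/100: DF=(598367/500000 − 7/100·(0.979600+0.944300+0.928400+0.879600))/(1+7/100) = 8743/10000 ≈ 0.874300
step 6 [6y] zero: DF = P = 2071/2500 ≈ 0.828400

1 1 2449/2500
2 2 9443/10000
3 3 2321/2500
4 4 2199/2500
5 5 8743/10000
6 6 2071/2500
f(3y,6y) = ((2321/2500)/(2071/2500) − 1)/(3) = 250/6213 ≈ 4.0238%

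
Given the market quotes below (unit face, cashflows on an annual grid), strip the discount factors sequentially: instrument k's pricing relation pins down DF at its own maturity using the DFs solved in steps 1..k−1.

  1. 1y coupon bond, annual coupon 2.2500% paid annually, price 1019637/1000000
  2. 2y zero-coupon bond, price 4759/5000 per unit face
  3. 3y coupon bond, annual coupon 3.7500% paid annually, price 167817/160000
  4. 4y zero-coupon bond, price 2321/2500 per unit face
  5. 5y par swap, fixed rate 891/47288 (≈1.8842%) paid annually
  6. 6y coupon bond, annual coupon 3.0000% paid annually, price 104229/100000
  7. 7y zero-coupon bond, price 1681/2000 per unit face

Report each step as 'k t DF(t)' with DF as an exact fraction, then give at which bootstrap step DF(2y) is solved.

1 1 2493/2500
2 2 4759/5000
3 3 1881/2000
4 4 2321/2500
5 5 9109/10000
6 6 4371/5000
7 7 1681/2000
DF(2y) is solved at step 2

step 1 [1y] bond c/1=9/400: DF=(1019637/1000000 − 9/400·(0))/(1+9/400) = 2493/2500 ≈ 0.997200
step 2 [2y] zero: DF = P = 4759/5000 ≈ 0.951800
step 3 [3y] bond c/1=3/80: DF=(167817/160000 − 3/80·(0.997200+0.951800))/(1+3/80) = 1881/2000 ≈ 0.940500
step 4 [4y] zero: DF = P = 2321/2500 ≈ 0.928400
step 5 [5y] swap r/1=891/47288: DF=(1 − 891/47288·(0.997200+0.951800+0.940500+0.928400))/(1+891/47288) = 9109/10000 ≈ 0.910900
step 6 [6y] bond c/1=3/100: DF=(104229/100000 − 3/100·(0.997200+0.951800+0.940500+0.928400+0.910900))/(1+3/100) = 4371/5000 ≈ 0.874200
step 7 [7y] zero: DF = P = 1681/2000 ≈ 0.840500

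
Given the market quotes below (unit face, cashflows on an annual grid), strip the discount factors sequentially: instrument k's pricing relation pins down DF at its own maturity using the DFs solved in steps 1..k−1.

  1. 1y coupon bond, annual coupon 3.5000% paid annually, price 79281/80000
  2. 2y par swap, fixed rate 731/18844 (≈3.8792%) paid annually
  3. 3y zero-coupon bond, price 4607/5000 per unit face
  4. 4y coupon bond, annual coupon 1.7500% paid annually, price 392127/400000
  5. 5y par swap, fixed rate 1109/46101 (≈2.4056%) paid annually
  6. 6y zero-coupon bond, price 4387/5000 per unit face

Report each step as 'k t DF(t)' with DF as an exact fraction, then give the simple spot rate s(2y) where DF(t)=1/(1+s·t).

1 1 383/400
2 2 9269/10000
3 3 4607/5000
4 4 572/625
5 5 8891/10000
6 6 4387/5000
s(2y) = (1/(9269/10000) − 1)/(2) = 731/18538 ≈ 3.9433%

step 1 [1y] bond c/1=7/200: DF=(79281/80000 − 7/200·(0))/(1+7/200) = 383/400 ≈ 0.957500
step 2 [2y] swap r/1=731/18844: DF=(1 − 731/18844·(0.957500))/(1+731/18844) = 9269/10000 ≈ 0.926900
step 3 [3y] zero: DF = P = 4607/5000 ≈ 0.921400
step 4 [4y] bond c/1=7/400: DF=(392127/400000 − 7/400·(0.957500+0.926900+0.921400))/(1+7/400) = 572/625 ≈ 0.915200
step 5 [5y] swap r/1=1109/46101: DF=(1 − 1109/46101·(0.957500+0.926900+0.921400+0.915200))/(1+1109/46101) = 8891/10000 ≈ 0.889100
step 6 [6y] zero: DF = P = 4387/5000 ≈ 0.877400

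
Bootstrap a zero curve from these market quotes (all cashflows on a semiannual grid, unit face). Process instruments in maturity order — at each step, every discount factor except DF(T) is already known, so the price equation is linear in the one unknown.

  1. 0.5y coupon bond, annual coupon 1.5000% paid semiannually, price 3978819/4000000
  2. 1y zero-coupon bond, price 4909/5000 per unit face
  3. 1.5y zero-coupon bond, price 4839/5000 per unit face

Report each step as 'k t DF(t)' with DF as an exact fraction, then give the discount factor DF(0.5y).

1 1/2 9873/10000
2 1 4909/5000
3 3/2 4839/5000
DF(0.5y) = 9873/10000 ≈ 0.987300

step 1 [0.5y] bond c/2=3/400: DF=(3978819/4000000 − 3/400·(0))/(1+3/400) = 9873/10000 ≈ 0.987300
step 2 [1y] zero: DF = P = 4909/5000 ≈ 0.981800
step 3 [1.5y] zero: DF = P = 4839/5000 ≈ 0.967800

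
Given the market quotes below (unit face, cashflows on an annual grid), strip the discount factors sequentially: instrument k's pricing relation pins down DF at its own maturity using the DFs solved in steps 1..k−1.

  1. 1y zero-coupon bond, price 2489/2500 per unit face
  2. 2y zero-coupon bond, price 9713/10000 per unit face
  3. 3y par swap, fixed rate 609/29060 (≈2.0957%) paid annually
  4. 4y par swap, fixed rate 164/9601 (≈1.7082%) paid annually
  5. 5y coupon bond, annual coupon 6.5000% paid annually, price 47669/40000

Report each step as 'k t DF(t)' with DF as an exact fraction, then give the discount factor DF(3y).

step 1 [1y] zero: DF = P = 2489/2500 ≈ 0.995600
step 2 [2y] zero: DF = P = 9713/10000 ≈ 0.971300
step 3 [3y] swap r/1=609/29060: DF=(1 − 609/29060·(0.995600+0.971300))/(1+609/29060) = 9391/10000 ≈ 0.939100
step 4 [4y] swap r/1=164/9601: DF=(1 − 164/9601·(0.995600+0.971300+0.939100))/(1+164/9601) = 584/625 ≈ 0.934400
step 5 [5y] bond c/1=13/200: DF=(47669/40000 − 13/200·(0.995600+0.971300+0.939100+0.934400))/(1+13/200) = 4423/5000 ≈ 0.884600

1 1 2489/2500
2 2 9713/10000
3 3 9391/10000
4 4 584/625
5 5 4423/5000
DF(3y) = 9391/10000 ≈ 0.939100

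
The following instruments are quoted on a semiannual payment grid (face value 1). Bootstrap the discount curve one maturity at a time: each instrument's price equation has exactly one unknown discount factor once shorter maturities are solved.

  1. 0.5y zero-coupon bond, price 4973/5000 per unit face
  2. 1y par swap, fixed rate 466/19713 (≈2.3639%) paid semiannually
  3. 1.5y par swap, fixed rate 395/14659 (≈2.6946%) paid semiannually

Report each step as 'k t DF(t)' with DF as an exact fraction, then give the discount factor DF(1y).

step 1 [0.5y] zero: DF = P = 4973/5000 ≈ 0.994600
step 2 [1y] swap r/2=233/19713: DF=(1 − 233/19713·(0.994600))/(1+233/19713) = 9767/10000 ≈ 0.976700
step 3 [1.5y] swap r/2=395/29318: DF=(1 − 395/29318·(0.994600+0.976700))/(1+395/29318) = 1921/2000 ≈ 0.960500

1 1/2 4973/5000
2 1 9767/10000
3 3/2 1921/2000
DF(1y) = 9767/10000 ≈ 0.976700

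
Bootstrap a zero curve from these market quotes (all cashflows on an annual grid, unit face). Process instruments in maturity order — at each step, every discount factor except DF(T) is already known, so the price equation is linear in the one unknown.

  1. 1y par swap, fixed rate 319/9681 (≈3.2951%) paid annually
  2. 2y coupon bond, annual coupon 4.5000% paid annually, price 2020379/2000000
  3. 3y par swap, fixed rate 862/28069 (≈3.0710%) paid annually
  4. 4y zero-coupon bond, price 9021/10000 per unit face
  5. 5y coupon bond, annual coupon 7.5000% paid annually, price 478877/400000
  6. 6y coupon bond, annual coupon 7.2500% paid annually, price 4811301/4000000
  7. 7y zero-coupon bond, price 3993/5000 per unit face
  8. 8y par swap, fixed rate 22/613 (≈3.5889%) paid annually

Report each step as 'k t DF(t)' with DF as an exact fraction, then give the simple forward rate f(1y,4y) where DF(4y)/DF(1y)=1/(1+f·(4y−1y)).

step 1 [1y] swap r/1=319/9681: DF=(1 − 319/9681·(0))/(1+319/9681) = 9681/10000 ≈ 0.968100
step 2 [2y] bond c/1=9/200: DF=(2020379/2000000 − 9/200·(0.968100))/(1+9/200) = 37/40 ≈ 0.925000
step 3 [3y] swap r/1=862/28069: DF=(1 − 862/28069·(0.968100+0.925000))/(1+862/28069) = 4569/5000 ≈ 0.913800
step 4 [4y] zero: DF = P = 9021/10000 ≈ 0.902100
step 5 [5y] bond c/1=3/40: DF=(478877/400000 − 3/40·(0.968100+0.925000+0.913800+0.902100))/(1+3/40) = 8549/10000 ≈ 0.854900
step 6 [6y] bond c/1=29/400: DF=(4811301/4000000 − 29/400·(0.968100+0.925000+0.913800+0.902100+0.854900))/(1+29/400) = 813/1000 ≈ 0.813000
step 7 [7y] zero: DF = P = 3993/5000 ≈ 0.798600
step 8 [8y] swap r/1=22/613: DF=(1 − 22/613·(0.968100+0.925000+0.913800+0.902100+0.854900+0.813000+0.798600))/(1+22/613) = 3757/5000 ≈ 0.751400

1 1 9681/10000
2 2 37/40
3 3 4569/5000
4 4 9021/10000
5 5 8549/10000
6 6 813/1000
7 7 3993/5000
8 8 3757/5000
f(1y,4y) = ((9681/10000)/(9021/10000) − 1)/(3) = 220/9021 ≈ 2.4388%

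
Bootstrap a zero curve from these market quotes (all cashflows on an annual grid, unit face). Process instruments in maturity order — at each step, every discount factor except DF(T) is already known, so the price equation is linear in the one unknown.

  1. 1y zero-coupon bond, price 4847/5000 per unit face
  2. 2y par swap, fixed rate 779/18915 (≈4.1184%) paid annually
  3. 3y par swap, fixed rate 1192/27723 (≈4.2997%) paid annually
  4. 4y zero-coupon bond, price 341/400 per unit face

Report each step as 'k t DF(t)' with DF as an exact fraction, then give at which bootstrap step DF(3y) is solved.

step 1 [1y] zero: DF = P = 4847/5000 ≈ 0.969400
step 2 [2y] swap r/1=779/18915: DF=(1 − 779/18915·(0.969400))/(1+779/18915) = 9221/10000 ≈ 0.922100
step 3 [3y] swap r/1=1192/27723: DF=(1 − 1192/27723·(0.969400+0.922100))/(1+1192/27723) = 1101/1250 ≈ 0.880800
step 4 [4y] zero: DF = P = 341/400 ≈ 0.852500

1 1 4847/5000
2 2 9221/10000
3 3 1101/1250
4 4 341/400
DF(3y) is solved at step 3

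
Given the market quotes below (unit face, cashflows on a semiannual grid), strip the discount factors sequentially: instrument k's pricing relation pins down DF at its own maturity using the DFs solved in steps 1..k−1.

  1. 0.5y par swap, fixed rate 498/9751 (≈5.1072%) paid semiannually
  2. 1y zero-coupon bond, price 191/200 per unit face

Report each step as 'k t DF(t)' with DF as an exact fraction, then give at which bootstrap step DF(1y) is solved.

step 1 [0.5y] swap r/2=249/9751: DF=(1 − 249/9751·(0))/(1+249/9751) = 9751/10000 ≈ 0.975100
step 2 [1y] zero: DF = P = 191/200 ≈ 0.955000

1 1/2 9751/10000
2 1 191/200
DF(1y) is solved at step 2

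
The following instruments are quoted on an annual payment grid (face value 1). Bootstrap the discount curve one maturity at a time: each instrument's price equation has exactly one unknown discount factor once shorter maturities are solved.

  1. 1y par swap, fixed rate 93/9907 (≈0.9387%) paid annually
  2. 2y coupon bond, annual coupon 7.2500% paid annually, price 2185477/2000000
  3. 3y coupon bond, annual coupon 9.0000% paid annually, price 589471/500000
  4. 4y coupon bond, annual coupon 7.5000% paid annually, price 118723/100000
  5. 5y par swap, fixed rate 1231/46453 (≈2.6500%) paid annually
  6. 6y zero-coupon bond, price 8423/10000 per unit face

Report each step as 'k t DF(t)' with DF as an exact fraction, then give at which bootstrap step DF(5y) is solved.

step 1 [1y] swap r/1=93/9907: DF=(1 − 93/9907·(0))/(1+93/9907) = 9907/10000 ≈ 0.990700
step 2 [2y] bond c/1=29/400: DF=(2185477/2000000 − 29/400·(0.990700))/(1+29/400) = 9519/10000 ≈ 0.951900
step 3 [3y] bond c/1=9/100: DF=(589471/500000 − 9/100·(0.990700+0.951900))/(1+9/100) = 2303/2500 ≈ 0.921200
step 4 [4y] bond c/1=3/40: DF=(118723/100000 − 3/40·(0.990700+0.951900+0.921200))/(1+3/40) = 4523/5000 ≈ 0.904600
step 5 [5y] swap r/1=1231/46453: DF=(1 − 1231/46453·(0.990700+0.951900+0.921200+0.904600))/(1+1231/46453) = 8769/10000 ≈ 0.876900
step 6 [6y] zero: DF = P = 8423/10000 ≈ 0.842300

1 1 9907/10000
2 2 9519/10000
3 3 2303/2500
4 4 4523/5000
5 5 8769/10000
6 6 8423/10000
DF(5y) is solved at step 5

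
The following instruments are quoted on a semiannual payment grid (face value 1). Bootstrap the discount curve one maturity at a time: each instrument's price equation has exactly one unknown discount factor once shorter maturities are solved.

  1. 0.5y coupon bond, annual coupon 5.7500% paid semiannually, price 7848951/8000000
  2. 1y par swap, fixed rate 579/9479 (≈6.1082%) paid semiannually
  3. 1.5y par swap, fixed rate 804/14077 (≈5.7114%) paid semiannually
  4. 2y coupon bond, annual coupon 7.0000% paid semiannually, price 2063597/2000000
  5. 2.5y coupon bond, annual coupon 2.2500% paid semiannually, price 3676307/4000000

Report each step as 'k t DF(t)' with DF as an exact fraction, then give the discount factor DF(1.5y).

1 1/2 9537/10000
2 1 9421/10000
3 3/2 2299/2500
4 2 9017/10000
5 5/2 347/400
DF(1.5y) = 2299/2500 ≈ 0.919600

step 1 [0.5y] bond c/2=23/800: DF=(7848951/8000000 − 23/800·(0))/(1+23/800) = 9537/10000 ≈ 0.953700
step 2 [1y] swap r/2=579/18958: DF=(1 − 579/18958·(0.953700))/(1+579/18958) = 9421/10000 ≈ 0.942100
step 3 [1.5y] swap r/2=402/14077: DF=(1 − 402/14077·(0.953700+0.942100))/(1+402/14077) = 2299/2500 ≈ 0.919600
step 4 [2y] bond c/2=7/200: DF=(2063597/2000000 − 7/200·(0.953700+0.942100+0.919600))/(1+7/200) = 9017/10000 ≈ 0.901700
step 5 [2.5y] bond c/2=9/800: DF=(3676307/4000000 − 9/800·(0.953700+0.942100+0.919600+0.901700))/(1+9/800) = 347/400 ≈ 0.867500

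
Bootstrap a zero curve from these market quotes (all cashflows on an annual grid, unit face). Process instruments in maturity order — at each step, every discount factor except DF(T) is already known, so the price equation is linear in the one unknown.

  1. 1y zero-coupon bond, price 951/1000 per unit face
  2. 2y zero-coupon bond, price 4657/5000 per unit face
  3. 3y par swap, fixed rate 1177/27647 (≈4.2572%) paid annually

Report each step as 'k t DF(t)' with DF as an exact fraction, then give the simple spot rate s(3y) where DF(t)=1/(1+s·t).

1 1 951/1000
2 2 4657/5000
3 3 8823/10000
s(3y) = (1/(8823/10000) − 1)/(3) = 1177/26469 ≈ 4.4467%

step 1 [1y] zero: DF = P = 951/1000 ≈ 0.951000
step 2 [2y] zero: DF = P = 4657/5000 ≈ 0.931400
step 3 [3y] swap r/1=1177/27647: DF=(1 − 1177/27647·(0.951000+0.931400))/(1+1177/27647) = 8823/10000 ≈ 0.882300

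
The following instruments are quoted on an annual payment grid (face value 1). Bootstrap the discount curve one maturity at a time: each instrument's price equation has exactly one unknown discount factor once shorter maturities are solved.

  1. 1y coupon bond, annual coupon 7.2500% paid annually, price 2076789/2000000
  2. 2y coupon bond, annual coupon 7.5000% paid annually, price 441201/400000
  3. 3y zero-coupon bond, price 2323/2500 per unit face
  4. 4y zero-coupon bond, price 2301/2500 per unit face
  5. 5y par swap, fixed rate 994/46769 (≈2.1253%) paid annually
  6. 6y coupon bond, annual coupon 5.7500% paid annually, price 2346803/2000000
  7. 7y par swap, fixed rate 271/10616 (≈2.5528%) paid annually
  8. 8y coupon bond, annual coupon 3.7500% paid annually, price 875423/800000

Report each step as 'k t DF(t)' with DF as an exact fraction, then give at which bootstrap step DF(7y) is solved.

step 1 [1y] bond c/1=29/400: DF=(2076789/2000000 − 29/400·(0))/(1+29/400) = 4841/5000 ≈ 0.968200
step 2 [2y] bond c/1=3/40: DF=(441201/400000 − 3/40·(0.968200))/(1+3/40) = 1917/2000 ≈ 0.958500
step 3 [3y] zero: DF = P = 2323/2500 ≈ 0.929200
step 4 [4y] zero: DF = P = 2301/2500 ≈ 0.920400
step 5 [5y] swap r/1=994/46769: DF=(1 − 994/46769·(0.968200+0.958500+0.929200+0.920400))/(1+994/46769) = 4503/5000 ≈ 0.900600
step 6 [6y] bond c/1=23/400: DF=(2346803/2000000 − 23/400·(0.968200+0.958500+0.929200+0.920400+0.900600))/(1+23/400) = 8553/10000 ≈ 0.855300
step 7 [7y] swap r/1=271/10616: DF=(1 − 271/10616·(0.968200+0.958500+0.929200+0.920400+0.900600+0.855300))/(1+271/10616) = 4187/5000 ≈ 0.837400
step 8 [8y] bond c/1=3/80: DF=(875423/800000 − 3/80·(0.968200+0.958500+0.929200+0.920400+0.900600+0.855300+0.837400))/(1+3/80) = 1649/2000 ≈ 0.824500

1 1 4841/5000
2 2 1917/2000
3 3 2323/2500
4 4 2301/2500
5 5 4503/5000
6 6 8553/10000
7 7 4187/5000
8 8 1649/2000
DF(7y) is solved at step 7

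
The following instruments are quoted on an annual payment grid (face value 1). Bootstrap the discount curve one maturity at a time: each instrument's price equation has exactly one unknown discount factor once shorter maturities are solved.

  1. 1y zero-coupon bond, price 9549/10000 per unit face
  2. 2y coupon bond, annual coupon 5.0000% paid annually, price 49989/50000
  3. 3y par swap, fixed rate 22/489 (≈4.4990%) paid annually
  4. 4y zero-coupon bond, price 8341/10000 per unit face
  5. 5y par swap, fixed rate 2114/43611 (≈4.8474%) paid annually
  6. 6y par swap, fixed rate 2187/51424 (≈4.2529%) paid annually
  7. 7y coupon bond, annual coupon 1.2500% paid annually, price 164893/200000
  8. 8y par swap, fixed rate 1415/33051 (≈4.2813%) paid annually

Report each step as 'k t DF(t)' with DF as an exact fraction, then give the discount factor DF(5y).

step 1 [1y] zero: DF = P = 9549/10000 ≈ 0.954900
step 2 [2y] bond c/1=1/20: DF=(49989/50000 − 1/20·(0.954900))/(1+1/20) = 9067/10000 ≈ 0.906700
step 3 [3y] swap r/1=22/489: DF=(1 − 22/489·(0.954900+0.906700))/(1+22/489) = 548/625 ≈ 0.876800
step 4 [4y] zero: DF = P = 8341/10000 ≈ 0.834100
step 5 [5y] swap r/1=2114/43611: DF=(1 − 2114/43611·(0.954900+0.906700+0.876800+0.834100))/(1+2114/43611) = 3943/5000 ≈ 0.788600
step 6 [6y] swap r/1=2187/51424: DF=(1 − 2187/51424·(0.954900+0.906700+0.876800+0.834100+0.788600))/(1+2187/51424) = 7813/10000 ≈ 0.781300
step 7 [7y] bond c/1=1/80: DF=(164893/200000 − 1/80·(0.954900+0.906700+0.876800+0.834100+0.788600+0.781300))/(1+1/80) = 1877/2500 ≈ 0.750800
step 8 [8y] swap r/1=1415/33051: DF=(1 − 1415/33051·(0.954900+0.906700+0.876800+0.834100+0.788600+0.781300+0.750800))/(1+1415/33051) = 717/1000 ≈ 0.717000

1 1 9549/10000
2 2 9067/10000
3 3 548/625
4 4 8341/10000
5 5 3943/5000
6 6 7813/10000
7 7 1877/2500
8 8 717/1000
DF(5y) = 3943/5000 ≈ 0.788600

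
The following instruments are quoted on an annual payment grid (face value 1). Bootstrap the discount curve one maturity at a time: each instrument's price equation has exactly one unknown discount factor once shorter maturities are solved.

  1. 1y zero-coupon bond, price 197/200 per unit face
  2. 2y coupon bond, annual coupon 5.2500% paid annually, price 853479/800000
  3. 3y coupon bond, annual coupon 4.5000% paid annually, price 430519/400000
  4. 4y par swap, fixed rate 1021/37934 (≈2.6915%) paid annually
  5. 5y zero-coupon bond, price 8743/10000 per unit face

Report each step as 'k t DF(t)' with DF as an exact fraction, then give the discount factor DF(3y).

1 1 197/200
2 2 1929/2000
3 3 473/500
4 4 8979/10000
5 5 8743/10000
DF(3y) = 473/500 ≈ 0.946000

step 1 [1y] zero: DF = P = 197/200 ≈ 0.985000
step 2 [2y] bond c/1=21/400: DF=(853479/800000 − 21/400·(0.985000))/(1+21/400) = 1929/2000 ≈ 0.964500
step 3 [3y] bond c/1=9/200: DF=(430519/400000 − 9/200·(0.985000+0.964500))/(1+9/200) = 473/500 ≈ 0.946000
step 4 [4y] swap r/1=1021/37934: DF=(1 − 1021/37934·(0.985000+0.964500+0.946000))/(1+1021/37934) = 8979/10000 ≈ 0.897900
step 5 [5y] zero: DF = P = 8743/10000 ≈ 0.874300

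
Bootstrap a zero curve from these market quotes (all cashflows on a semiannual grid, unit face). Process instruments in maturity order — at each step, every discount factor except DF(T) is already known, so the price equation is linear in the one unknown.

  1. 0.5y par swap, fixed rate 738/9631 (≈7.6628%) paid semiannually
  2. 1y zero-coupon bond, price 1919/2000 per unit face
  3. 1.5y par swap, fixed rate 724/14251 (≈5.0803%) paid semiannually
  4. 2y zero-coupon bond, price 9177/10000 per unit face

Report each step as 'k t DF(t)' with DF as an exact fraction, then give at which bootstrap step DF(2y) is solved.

1 1/2 9631/10000
2 1 1919/2000
3 3/2 2319/2500
4 2 9177/10000
DF(2y) is solved at step 4

step 1 [0.5y] swap r/2=369/9631: DF=(1 − 369/9631·(0))/(1+369/9631) = 9631/10000 ≈ 0.963100
step 2 [1y] zero: DF = P = 1919/2000 ≈ 0.959500
step 3 [1.5y] swap r/2=362/14251: DF=(1 − 362/14251·(0.963100+0.959500))/(1+362/14251) = 2319/2500 ≈ 0.927600
step 4 [2y] zero: DF = P = 9177/10000 ≈ 0.917700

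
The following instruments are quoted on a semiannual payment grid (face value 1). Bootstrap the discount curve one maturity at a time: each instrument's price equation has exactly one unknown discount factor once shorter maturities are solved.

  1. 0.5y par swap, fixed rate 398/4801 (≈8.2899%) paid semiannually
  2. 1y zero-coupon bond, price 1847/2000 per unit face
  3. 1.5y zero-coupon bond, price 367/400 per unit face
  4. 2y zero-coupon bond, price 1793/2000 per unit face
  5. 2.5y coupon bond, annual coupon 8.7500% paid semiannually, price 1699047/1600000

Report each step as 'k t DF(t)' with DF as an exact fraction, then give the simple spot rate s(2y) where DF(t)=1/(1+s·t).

step 1 [0.5y] swap r/2=199/4801: DF=(1 − 199/4801·(0))/(1+199/4801) = 4801/5000 ≈ 0.960200
step 2 [1y] zero: DF = P = 1847/2000 ≈ 0.923500
step 3 [1.5y] zero: DF = P = 367/400 ≈ 0.917500
step 4 [2y] zero: DF = P = 1793/2000 ≈ 0.896500
step 5 [2.5y] bond c/2=7/160: DF=(1699047/1600000 − 7/160·(0.960200+0.923500+0.917500+0.896500))/(1+7/160) = 539/625 ≈ 0.862400

1 1/2 4801/5000
2 1 1847/2000
3 3/2 367/400
4 2 1793/2000
5 5/2 539/625
s(2y) = (1/(1793/2000) − 1)/(2) = 207/3586 ≈ 5.7724%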